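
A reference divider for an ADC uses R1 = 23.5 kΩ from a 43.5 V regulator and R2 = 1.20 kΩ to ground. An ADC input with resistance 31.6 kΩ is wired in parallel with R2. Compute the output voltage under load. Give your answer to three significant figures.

V_out ≈ 2.04 V

The load sits in parallel with R2: R2‖R_L = (1.20 × 31.6) / (1.20 + 31.6) = 1.156 kΩ.
V_out = 43.5 × 1.156 / (23.5 + 1.156) = 43.5 × 1.156/24.66 = 2.04 V.
(Unloaded it would have been 2.11 V.)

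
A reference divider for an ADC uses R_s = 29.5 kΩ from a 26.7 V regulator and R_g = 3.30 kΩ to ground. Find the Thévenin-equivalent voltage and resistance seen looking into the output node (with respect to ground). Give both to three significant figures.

V_th = 2.69 V, R_th = 2.97 kΩ

V_th is the open-circuit tap voltage: 26.7 × 3.30/(29.5 + 3.30) = 2.69 V.
With the supply zeroed, R_s and R_g appear in parallel from the tap: R_th = R_s‖R_g = (29.5 × 3.30)/32.80 = 2.97 kΩ.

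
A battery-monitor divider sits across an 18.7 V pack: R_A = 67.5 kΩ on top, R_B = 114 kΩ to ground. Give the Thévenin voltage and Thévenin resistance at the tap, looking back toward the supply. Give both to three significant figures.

V_th = 11.7 V, R_th = 42.4 kΩ

V_th is the open-circuit tap voltage: 18.7 × 114/(67.5 + 114) = 11.7 V.
With the supply zeroed, R_A and R_B appear in parallel from the tap: R_th = R_A‖R_B = (67.5 × 114)/181.5 = 42.4 kΩ.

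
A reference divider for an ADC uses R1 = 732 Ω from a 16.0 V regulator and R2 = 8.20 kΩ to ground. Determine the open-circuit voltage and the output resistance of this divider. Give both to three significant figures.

V_th is the open-circuit tap voltage: 16.0 × 8200/(732 + 8200) = 14.7 V.
With the supply zeroed, R1 and R2 appear in parallel from the tap: R_th = R1‖R2 = (732 × 8200)/8932 = 672 Ω.

V_th = 14.7 V, R_th = 672 Ω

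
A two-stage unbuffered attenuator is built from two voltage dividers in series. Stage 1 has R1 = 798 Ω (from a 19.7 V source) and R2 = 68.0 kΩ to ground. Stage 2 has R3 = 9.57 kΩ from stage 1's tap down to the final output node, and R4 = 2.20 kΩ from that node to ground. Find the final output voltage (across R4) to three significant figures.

Stage 2 presents R3+R4 = 11770 Ω as a load on stage 1's tap.
Stage 1's lower leg becomes R2‖(R3+R4) = 10030 Ω, so V_mid = 19.7 × 10030/10830 = 18.25 V.
Stage 2 is itself unloaded: V_out = V_mid × R4/(R3+R4) = 18.25 × 2200/11770 = 3.41 V.

V_out ≈ 3.41 V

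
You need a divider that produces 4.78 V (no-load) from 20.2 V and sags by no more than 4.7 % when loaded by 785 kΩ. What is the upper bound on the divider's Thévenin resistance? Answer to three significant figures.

Loading drop = R_th/(R_th + R_L) ≤ 0.0470, so R_th ≤ R_L · ε/(1−ε) = 785 kΩ × 0.0470/0.9530 = 38.7 kΩ.

R_th ≤ 38.7 kΩ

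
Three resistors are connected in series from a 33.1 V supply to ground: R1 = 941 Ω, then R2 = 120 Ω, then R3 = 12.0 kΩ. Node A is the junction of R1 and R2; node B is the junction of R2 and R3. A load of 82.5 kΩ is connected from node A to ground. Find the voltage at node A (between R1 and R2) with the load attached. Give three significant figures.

Below node A the series string R2+R3 = 12120 Ω sits in parallel with the 82500 Ω load: 10570 Ω.
V_A = 33.1 × 10570/(941 + 10570) = 30.4 V.

V ≈ 30.4 V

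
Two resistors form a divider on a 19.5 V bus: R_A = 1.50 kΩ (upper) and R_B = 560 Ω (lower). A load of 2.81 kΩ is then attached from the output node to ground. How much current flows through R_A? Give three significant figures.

R_B‖R_L = 466.9 Ω, so the source sees R_A + R_B‖R_L = 1967 Ω.
I = 19.5 V / 1967 Ω = 9.91 mA.

I ≈ 9.91 mA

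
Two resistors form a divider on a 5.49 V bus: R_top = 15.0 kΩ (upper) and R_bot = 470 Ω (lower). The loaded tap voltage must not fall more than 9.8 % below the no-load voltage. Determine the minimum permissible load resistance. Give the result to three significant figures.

R_L(min) ≈ 4.19 kΩ

Output resistance R_th = R_top‖R_bot = (15000 × 470)/15470 = 455.7 Ω.
The fractional drop is R_th/(R_th + R_L); requiring this ≤ 0.0980 gives R_L ≥ R_th(1/0.0980 − 1) = 455.7 × 9.204 = 4.19 kΩ.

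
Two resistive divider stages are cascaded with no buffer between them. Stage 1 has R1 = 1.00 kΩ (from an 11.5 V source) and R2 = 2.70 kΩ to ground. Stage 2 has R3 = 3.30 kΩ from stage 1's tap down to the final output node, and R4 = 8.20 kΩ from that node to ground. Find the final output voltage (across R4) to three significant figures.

Stage 2 presents R3+R4 = 11.50 kΩ as a load on stage 1's tap.
Stage 1's lower leg becomes R2‖(R3+R4) = 2.187 kΩ, so V_mid = 11.5 × 2.187/3.187 = 7.891 V.
Stage 2 is itself unloaded: V_out = V_mid × R4/(R3+R4) = 7.891 × 8.20/11.50 = 5.63 V.

V_out ≈ 5.63 V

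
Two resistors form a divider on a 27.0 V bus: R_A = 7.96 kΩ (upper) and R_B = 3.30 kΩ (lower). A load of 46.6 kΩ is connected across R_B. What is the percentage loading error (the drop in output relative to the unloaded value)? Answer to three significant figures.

The divider's output (Thévenin) resistance is R_A‖R_B = 2.333 kΩ.
Fractional drop under load = R_th/(R_th + R_L) = 2.333 / (2.333 + 46.6) = 0.04767.
So the output falls by 4.77 %.

4.77 %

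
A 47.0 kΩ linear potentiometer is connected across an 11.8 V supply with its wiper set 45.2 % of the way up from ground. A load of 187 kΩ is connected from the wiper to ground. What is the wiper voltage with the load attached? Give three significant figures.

The wiper splits the pot into (1−α)R = 25.76 kΩ above and αR = 21.24 kΩ below.
Lower section ‖ load = 19.08 kΩ.
V_wiper = 11.8 × 19.08/(25.76 + 19.08) = 5.02 V.

V ≈ 5.02 V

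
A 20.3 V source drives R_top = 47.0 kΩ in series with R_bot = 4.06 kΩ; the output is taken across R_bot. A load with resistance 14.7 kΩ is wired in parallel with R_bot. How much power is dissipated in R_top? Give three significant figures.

Total resistance from the source is R_top + (R_bot‖R_L) = 50.18 kΩ, so I = 20.3/50.18 kΩ = 0.4045 mA.
P = I²·R_top = (0.4045 mA)² × 47.0 kΩ = 7.69 mW.

P ≈ 7.69 mW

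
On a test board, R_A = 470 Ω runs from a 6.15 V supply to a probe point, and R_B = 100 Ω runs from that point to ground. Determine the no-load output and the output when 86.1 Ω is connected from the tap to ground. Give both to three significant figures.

Unloaded: 1.08 V; loaded: 0.551 V

Open-circuit: V = 6.15 × 100/(470 + 100) = 1.08 V.
With the load, R_B becomes R_B‖R_L = 46.27 Ω, so V = 6.15 × 46.27/516.3 = 0.551 V.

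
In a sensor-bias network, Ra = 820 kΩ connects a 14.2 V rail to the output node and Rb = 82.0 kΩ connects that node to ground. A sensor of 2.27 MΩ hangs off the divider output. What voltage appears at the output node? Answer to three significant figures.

The load sits in parallel with Rb: Rb‖R_L = (82.0 × 2270) / (82.0 + 2270) = 79.14 kΩ.
V_out = 14.2 × 79.14 / (820 + 79.14) = 14.2 × 79.14/899.1 = 1.25 V.

V_out ≈ 1.25 V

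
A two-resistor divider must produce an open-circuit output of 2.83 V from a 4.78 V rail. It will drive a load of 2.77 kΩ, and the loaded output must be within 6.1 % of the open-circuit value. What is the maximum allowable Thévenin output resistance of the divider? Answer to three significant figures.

R_th ≤ 180 Ω

Loading drop = R_th/(R_th + R_L) ≤ 0.0610, so R_th ≤ R_L · ε/(1−ε) = 2.77 kΩ × 0.0610/0.9390 = 180 Ω.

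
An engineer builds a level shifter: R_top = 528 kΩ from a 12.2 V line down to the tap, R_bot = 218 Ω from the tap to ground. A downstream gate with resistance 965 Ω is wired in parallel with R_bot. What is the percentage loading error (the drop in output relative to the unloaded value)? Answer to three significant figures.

The divider's output (Thévenin) resistance is R_top‖R_bot = 217.9 Ω.
Fractional drop under load = R_th/(R_th + R_L) = 217.9 / (217.9 + 965) = 0.1842.
So the output falls by 18.4 %.

18.4 %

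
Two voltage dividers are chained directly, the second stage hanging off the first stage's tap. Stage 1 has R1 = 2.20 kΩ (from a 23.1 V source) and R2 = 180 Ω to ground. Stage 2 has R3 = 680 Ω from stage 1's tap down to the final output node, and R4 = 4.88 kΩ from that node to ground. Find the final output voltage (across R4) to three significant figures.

Stage 2 presents R3+R4 = 5560 Ω as a load on stage 1's tap.
Stage 1's lower leg becomes R2‖(R3+R4) = 174.4 Ω, so V_mid = 23.1 × 174.4/2374 = 1.696 V.
Stage 2 is itself unloaded: V_out = V_mid × R4/(R3+R4) = 1.696 × 4880/5560 = 1.49 V.

V_out ≈ 1.49 V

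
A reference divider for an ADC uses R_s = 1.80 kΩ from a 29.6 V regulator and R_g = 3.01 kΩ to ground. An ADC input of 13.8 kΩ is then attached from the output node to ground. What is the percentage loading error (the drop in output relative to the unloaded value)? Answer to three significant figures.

The divider's output (Thévenin) resistance is R_s‖R_g = 1.126 kΩ.
Fractional drop under load = R_th/(R_th + R_L) = 1.126 / (1.126 + 13.8) = 0.07546.
So the output falls by 7.55 %.

7.55 %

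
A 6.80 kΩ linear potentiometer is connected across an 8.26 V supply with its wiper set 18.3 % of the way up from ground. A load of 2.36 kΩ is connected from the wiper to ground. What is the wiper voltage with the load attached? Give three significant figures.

V ≈ 1.06 V

The wiper splits the pot into (1−α)R = 5.556 kΩ above and αR = 1.244 kΩ below.
Lower section ‖ load = 0.8148 kΩ.
V_wiper = 8.26 × 0.8148/(5.556 + 0.8148) = 1.06 V.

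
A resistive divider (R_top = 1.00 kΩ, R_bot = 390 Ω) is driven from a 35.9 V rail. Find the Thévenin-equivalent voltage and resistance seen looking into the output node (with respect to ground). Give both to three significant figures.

V_th is the open-circuit tap voltage: 35.9 × 390/(1000 + 390) = 10.1 V.
With the supply zeroed, R_top and R_bot appear in parallel from the tap: R_th = R_top‖R_bot = (1000 × 390)/1390 = 281 Ω.

V_th = 10.1 V, R_th = 281 Ω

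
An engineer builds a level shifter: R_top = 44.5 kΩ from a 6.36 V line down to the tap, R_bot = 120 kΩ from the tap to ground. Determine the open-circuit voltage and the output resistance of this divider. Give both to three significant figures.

V_th is the open-circuit tap voltage: 6.36 × 120/(44.5 + 120) = 4.64 V.
With the supply zeroed, R_top and R_bot appear in parallel from the tap: R_th = R_top‖R_bot = (44.5 × 120)/164.5 = 32.5 kΩ.

V_th = 4.64 V, R_th = 32.5 kΩ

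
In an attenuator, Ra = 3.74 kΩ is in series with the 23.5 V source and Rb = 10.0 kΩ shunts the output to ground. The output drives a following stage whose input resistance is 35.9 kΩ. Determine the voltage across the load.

V_out ≈ 15.9 V

The load sits in parallel with Rb: Rb‖R_L = (10.0 × 35.9) / (10.0 + 35.9) = 7.821 kΩ.
V_out = 23.5 × 7.821 / (3.74 + 7.821) = 23.5 × 7.821/11.56 = 15.9 V.
(Unloaded it would have been 17.1 V.)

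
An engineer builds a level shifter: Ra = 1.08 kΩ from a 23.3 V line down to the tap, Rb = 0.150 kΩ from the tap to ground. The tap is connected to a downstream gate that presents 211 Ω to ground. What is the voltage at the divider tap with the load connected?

The load sits in parallel with Rb: Rb‖R_L = (150 × 211) / (150 + 211) = 87.67 Ω.
V_out = 23.3 × 87.67 / (1080 + 87.67) = 23.3 × 87.67/1168 = 1.75 V.

V_out ≈ 1.75 V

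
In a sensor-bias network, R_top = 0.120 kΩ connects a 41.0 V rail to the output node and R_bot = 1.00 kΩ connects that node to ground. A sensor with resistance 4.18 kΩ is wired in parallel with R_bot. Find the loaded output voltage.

The load sits in parallel with R_bot: R_bot‖R_L = (1000 × 4180) / (1000 + 4180) = 806.9 Ω.
V_out = 41.0 × 806.9 / (120 + 806.9) = 41.0 × 806.9/926.9 = 35.7 V.

V_out ≈ 35.7 V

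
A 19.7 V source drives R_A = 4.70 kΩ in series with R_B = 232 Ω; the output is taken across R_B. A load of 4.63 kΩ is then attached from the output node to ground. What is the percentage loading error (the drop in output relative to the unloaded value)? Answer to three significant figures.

The divider's output (Thévenin) resistance is R_A‖R_B = 221.1 Ω.
Fractional drop under load = R_th/(R_th + R_L) = 221.1 / (221.1 + 4630) = 0.04557.
So the output falls by 4.56 %.

4.56 %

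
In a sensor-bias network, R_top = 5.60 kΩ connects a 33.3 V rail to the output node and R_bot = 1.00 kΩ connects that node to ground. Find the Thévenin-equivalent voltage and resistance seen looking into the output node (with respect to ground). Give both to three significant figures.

V_th is the open-circuit tap voltage: 33.3 × 1.00/(5.60 + 1.00) = 5.05 V.
With the supply zeroed, R_top and R_bot appear in parallel from the tap: R_th = R_top‖R_bot = (5.60 × 1.00)/6.600 = 848 Ω.

V_th = 5.05 V, R_th = 848 Ω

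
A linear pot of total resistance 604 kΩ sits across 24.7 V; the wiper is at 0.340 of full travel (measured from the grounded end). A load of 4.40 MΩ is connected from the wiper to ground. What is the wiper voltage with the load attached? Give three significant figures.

V ≈ 8.15 V

The wiper splits the pot into (1−α)R = 398.6 kΩ above and αR = 205.4 kΩ below.
Lower section ‖ load = 196.2 kΩ.
V_wiper = 24.7 × 196.2/(398.6 + 196.2) = 8.15 V.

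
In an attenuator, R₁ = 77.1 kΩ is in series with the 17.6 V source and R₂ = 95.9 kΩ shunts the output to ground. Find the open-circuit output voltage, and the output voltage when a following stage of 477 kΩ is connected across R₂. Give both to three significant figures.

Unloaded: 9.76 V; loaded: 8.95 V

Open-circuit: V = 17.6 × 95.9/(77.1 + 95.9) = 9.76 V.
With the load, R₂ becomes R₂‖R_L = 79.85 kΩ, so V = 17.6 × 79.85/156.9 = 8.95 V.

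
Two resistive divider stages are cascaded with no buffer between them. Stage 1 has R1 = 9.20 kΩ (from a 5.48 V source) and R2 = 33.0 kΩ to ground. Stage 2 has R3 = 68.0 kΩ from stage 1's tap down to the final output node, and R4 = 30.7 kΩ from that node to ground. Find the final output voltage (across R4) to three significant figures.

Stage 2 presents R3+R4 = 98.70 kΩ as a load on stage 1's tap.
Stage 1's lower leg becomes R2‖(R3+R4) = 24.73 kΩ, so V_mid = 5.48 × 24.73/33.93 = 3.994 V.
Stage 2 is itself unloaded: V_out = V_mid × R4/(R3+R4) = 3.994 × 30.7/98.70 = 1.24 V.

V_out ≈ 1.24 V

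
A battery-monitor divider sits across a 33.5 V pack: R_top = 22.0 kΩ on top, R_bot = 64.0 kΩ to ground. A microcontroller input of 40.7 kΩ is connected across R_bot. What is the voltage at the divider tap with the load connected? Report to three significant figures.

V_out ≈ 17.8 V

The load sits in parallel with R_bot: R_bot‖R_L = (64.0 × 40.7) / (64.0 + 40.7) = 24.88 kΩ.
V_out = 33.5 × 24.88 / (22.0 + 24.88) = 33.5 × 24.88/46.88 = 17.8 V.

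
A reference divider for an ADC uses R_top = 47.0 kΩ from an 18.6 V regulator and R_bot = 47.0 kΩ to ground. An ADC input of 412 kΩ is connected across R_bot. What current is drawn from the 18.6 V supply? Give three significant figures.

R_bot‖R_L = 42.19 kΩ, so the source sees R_top + R_bot‖R_L = 89.19 kΩ.
I = 18.6 V / 89.19 kΩ = 0.209 mA.

I ≈ 0.209 mA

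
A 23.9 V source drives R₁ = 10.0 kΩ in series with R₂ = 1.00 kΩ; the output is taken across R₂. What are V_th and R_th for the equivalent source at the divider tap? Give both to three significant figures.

V_th = 2.17 V, R_th = 909 Ω

V_th is the open-circuit tap voltage: 23.9 × 1.00/(10.0 + 1.00) = 2.17 V.
With the supply zeroed, R₁ and R₂ appear in parallel from the tap: R_th = R₁‖R₂ = (10.0 × 1.00)/11.00 = 909 Ω.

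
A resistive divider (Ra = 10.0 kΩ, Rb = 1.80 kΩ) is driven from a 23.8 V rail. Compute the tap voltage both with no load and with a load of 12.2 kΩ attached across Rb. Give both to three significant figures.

Open-circuit: V = 23.8 × 1.80/(10.0 + 1.80) = 3.63 V.
With the load, Rb becomes Rb‖R_L = 1.569 kΩ, so V = 23.8 × 1.569/11.57 = 3.23 V.

Unloaded: 3.63 V; loaded: 3.23 V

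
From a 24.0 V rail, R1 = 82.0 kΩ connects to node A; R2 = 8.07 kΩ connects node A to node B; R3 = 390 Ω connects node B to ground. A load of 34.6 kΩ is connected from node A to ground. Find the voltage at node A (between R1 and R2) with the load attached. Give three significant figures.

V ≈ 1.84 V

Below node A the series string R2+R3 = 8460 Ω sits in parallel with the 34600 Ω load: 6798 Ω.
V_A = 24.0 × 6798/(82000 + 6798) = 1.84 V.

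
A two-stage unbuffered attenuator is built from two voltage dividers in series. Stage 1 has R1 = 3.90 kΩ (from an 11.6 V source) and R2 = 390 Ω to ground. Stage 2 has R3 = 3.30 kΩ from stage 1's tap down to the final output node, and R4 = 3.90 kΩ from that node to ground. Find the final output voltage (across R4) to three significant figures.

Stage 2 presents R3+R4 = 7200 Ω as a load on stage 1's tap.
Stage 1's lower leg becomes R2‖(R3+R4) = 370.0 Ω, so V_mid = 11.6 × 370.0/4270 = 1.005 V.
Stage 2 is itself unloaded: V_out = V_mid × R4/(R3+R4) = 1.005 × 3900/7200 = 0.544 V.

V_out ≈ 0.544 V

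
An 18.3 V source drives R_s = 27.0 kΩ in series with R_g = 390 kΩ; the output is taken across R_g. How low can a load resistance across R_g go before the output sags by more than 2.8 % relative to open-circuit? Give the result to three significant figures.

Output resistance R_th = R_s‖R_g = (27.0 × 390)/417.0 = 25.25 kΩ.
The fractional drop is R_th/(R_th + R_L); requiring this ≤ 0.0280 gives R_L ≥ R_th(1/0.0280 − 1) = 25.25 × 34.71 = 877 kΩ.

R_L(min) ≈ 877 kΩ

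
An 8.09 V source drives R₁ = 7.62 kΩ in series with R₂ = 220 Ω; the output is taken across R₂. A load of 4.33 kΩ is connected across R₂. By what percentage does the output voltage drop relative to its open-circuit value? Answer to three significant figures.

4.71 %

The divider's output (Thévenin) resistance is R₁‖R₂ = 213.8 Ω.
Fractional drop under load = R_th/(R_th + R_L) = 213.8 / (213.8 + 4330) = 0.04706.
So the output falls by 4.71 %.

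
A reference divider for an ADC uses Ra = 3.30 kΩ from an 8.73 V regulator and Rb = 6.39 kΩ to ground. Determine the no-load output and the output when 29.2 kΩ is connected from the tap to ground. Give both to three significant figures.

Open-circuit: V = 8.73 × 6.39/(3.30 + 6.39) = 5.76 V.
With the load, Rb becomes Rb‖R_L = 5.243 kΩ, so V = 8.73 × 5.243/8.543 = 5.36 V.

Unloaded: 5.76 V; loaded: 5.36 V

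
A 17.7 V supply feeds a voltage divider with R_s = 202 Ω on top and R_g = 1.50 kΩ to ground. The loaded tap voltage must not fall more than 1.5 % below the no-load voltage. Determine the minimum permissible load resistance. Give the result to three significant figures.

Output resistance R_th = R_s‖R_g = (202 × 1500)/1702 = 178.0 Ω.
The fractional drop is R_th/(R_th + R_L); requiring this ≤ 0.0150 gives R_L ≥ R_th(1/0.0150 − 1) = 178.0 × 65.67 = 11.7 kΩ.

R_L(min) ≈ 11.7 kΩ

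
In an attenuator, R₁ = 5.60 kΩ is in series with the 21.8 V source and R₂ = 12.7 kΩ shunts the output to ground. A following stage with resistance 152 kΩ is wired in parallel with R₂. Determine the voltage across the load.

V_out ≈ 14.8 V

The load sits in parallel with R₂: R₂‖R_L = (12.7 × 152) / (12.7 + 152) = 11.72 kΩ.
V_out = 21.8 × 11.72 / (5.60 + 11.72) = 21.8 × 11.72/17.32 = 14.8 V.
(Unloaded it would have been 15.1 V.)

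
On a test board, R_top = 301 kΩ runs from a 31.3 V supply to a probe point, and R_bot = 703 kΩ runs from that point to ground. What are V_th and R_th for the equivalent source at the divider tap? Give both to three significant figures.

V_th = 21.9 V, R_th = 211 kΩ

V_th is the open-circuit tap voltage: 31.3 × 703/(301 + 703) = 21.9 V.
With the supply zeroed, R_top and R_bot appear in parallel from the tap: R_th = R_top‖R_bot = (301 × 703)/1004 = 211 kΩ.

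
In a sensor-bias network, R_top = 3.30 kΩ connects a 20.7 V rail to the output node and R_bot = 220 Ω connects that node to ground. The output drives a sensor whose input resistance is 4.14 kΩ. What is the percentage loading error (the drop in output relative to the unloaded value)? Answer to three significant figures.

4.75 %

The divider's output (Thévenin) resistance is R_top‖R_bot = 206.2 Ω.
Fractional drop under load = R_th/(R_th + R_L) = 206.2 / (206.2 + 4140) = 0.04745.
So the output falls by 4.75 %.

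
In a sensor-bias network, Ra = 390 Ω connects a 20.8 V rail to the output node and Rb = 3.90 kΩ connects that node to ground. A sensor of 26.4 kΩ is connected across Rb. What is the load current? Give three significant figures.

I_L ≈ 0.707 mA

Rb‖R_L = 3398 Ω; V_out = 20.8 × 3398/3788 = 18.66 V.
I_L = V_out / R_L = 18.66 / 26.4 kΩ = 0.707 mA.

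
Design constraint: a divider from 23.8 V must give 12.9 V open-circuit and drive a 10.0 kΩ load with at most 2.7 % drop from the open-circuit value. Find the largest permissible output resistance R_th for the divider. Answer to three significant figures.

R_th ≤ 277 Ω

Loading drop = R_th/(R_th + R_L) ≤ 0.0270, so R_th ≤ R_L · ε/(1−ε) = 10.0 kΩ × 0.0270/0.9730 = 277 Ω.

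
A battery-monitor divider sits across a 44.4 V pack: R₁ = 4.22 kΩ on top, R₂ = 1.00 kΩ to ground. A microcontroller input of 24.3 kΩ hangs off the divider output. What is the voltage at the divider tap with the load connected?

The load sits in parallel with R₂: R₂‖R_L = (1.00 × 24.3) / (1.00 + 24.3) = 0.9605 kΩ.
V_out = 44.4 × 0.9605 / (4.22 + 0.9605) = 44.4 × 0.9605/5.180 = 8.23 V.

V_out ≈ 8.23 V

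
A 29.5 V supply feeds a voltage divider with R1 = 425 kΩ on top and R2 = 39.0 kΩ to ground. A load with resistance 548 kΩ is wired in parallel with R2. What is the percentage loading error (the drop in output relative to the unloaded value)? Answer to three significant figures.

The divider's output (Thévenin) resistance is R1‖R2 = 35.72 kΩ.
Fractional drop under load = R_th/(R_th + R_L) = 35.72 / (35.72 + 548) = 0.06120.
So the output falls by 6.12 %.

6.12 %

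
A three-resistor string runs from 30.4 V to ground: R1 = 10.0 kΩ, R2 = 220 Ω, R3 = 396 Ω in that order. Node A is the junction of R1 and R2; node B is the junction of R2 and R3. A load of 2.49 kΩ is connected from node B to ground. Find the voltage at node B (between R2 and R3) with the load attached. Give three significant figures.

V ≈ 0.983 V

At node B, R3 is in parallel with the load: R3‖R_L = 341.7 Ω.
Below node A the resistance is R2 + (R3‖R_L) = 561.7 Ω, so V_A = 30.4 × 561.7/10560 = 1.617 V.
Then V_B = V_A × (R3‖R_L)/(R2 + R3‖R_L) = 1.617 × 341.7/561.7 = 0.983 V.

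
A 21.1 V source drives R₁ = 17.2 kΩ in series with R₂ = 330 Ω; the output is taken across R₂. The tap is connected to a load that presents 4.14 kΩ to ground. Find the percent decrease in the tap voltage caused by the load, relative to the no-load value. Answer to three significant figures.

The divider's output (Thévenin) resistance is R₁‖R₂ = 323.8 Ω.
Fractional drop under load = R_th/(R_th + R_L) = 323.8 / (323.8 + 4140) = 0.07254.
So the output falls by 7.25 %.

7.25 %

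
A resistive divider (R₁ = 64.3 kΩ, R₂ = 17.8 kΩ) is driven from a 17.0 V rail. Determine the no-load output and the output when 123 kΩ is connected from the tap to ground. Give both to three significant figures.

Open-circuit: V = 17.0 × 17.8/(64.3 + 17.8) = 3.69 V.
With the load, R₂ becomes R₂‖R_L = 15.55 kΩ, so V = 17.0 × 15.55/79.85 = 3.31 V.

Unloaded: 3.69 V; loaded: 3.31 V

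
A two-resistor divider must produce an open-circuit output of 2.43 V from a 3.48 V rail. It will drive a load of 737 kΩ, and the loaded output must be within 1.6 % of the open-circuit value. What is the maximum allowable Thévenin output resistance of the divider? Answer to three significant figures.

Loading drop = R_th/(R_th + R_L) ≤ 0.0160, so R_th ≤ R_L · ε/(1−ε) = 737 kΩ × 0.0160/0.9840 = 12.0 kΩ.
(Any R1, R2 with R2/(R1+R2) = 0.698 and R1‖R2 ≤ 12.0 kΩ will meet the spec.)

R_th ≤ 12.0 kΩ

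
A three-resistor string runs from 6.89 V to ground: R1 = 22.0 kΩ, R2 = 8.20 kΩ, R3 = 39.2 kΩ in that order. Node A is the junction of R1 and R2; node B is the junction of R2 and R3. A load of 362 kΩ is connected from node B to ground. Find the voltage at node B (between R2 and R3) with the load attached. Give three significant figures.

V ≈ 3.72 V

At node B, R3 is in parallel with the load: R3‖R_L = 35.37 kΩ.
Below node A the resistance is R2 + (R3‖R_L) = 43.57 kΩ, so V_A = 6.89 × 43.57/65.57 = 4.578 V.
Then V_B = V_A × (R3‖R_L)/(R2 + R3‖R_L) = 4.578 × 35.37/43.57 = 3.72 V.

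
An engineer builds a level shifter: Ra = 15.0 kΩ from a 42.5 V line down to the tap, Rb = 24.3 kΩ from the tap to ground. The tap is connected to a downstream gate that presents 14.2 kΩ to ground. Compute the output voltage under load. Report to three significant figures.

V_out ≈ 15.9 V

The load sits in parallel with Rb: Rb‖R_L = (24.3 × 14.2) / (24.3 + 14.2) = 8.963 kΩ.
V_out = 42.5 × 8.963 / (15.0 + 8.963) = 42.5 × 8.963/23.96 = 15.9 V.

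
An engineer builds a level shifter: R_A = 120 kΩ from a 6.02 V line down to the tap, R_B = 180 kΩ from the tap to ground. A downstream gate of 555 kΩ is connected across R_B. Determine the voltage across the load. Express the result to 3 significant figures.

The load sits in parallel with R_B: R_B‖R_L = (180 × 555) / (180 + 555) = 135.9 kΩ.
V_out = 6.02 × 135.9 / (120 + 135.9) = 6.02 × 135.9/255.9 = 3.20 V.
(Unloaded it would have been 3.61 V.)

V_out ≈ 3.20 V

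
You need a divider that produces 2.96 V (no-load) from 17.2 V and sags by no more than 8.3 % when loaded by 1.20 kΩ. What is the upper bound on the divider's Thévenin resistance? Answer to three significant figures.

Loading drop = R_th/(R_th + R_L) ≤ 0.0830, so R_th ≤ R_L · ε/(1−ε) = 1.20 kΩ × 0.0830/0.9170 = 109 Ω.
(Any R1, R2 with R2/(R1+R2) = 0.172 and R1‖R2 ≤ 109 Ω will meet the spec.)

R_th ≤ 109 Ω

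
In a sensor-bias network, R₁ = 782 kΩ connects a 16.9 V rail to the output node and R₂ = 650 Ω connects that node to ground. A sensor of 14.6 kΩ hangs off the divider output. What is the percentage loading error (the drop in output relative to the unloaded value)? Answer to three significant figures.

The divider's output (Thévenin) resistance is R₁‖R₂ = 649.5 Ω.
Fractional drop under load = R_th/(R_th + R_L) = 649.5 / (649.5 + 14600) = 0.04259.
So the output falls by 4.26 %.

4.26 %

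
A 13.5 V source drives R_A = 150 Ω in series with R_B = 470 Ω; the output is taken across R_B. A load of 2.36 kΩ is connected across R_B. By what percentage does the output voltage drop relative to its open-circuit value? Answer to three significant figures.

The divider's output (Thévenin) resistance is R_A‖R_B = 113.7 Ω.
Fractional drop under load = R_th/(R_th + R_L) = 113.7 / (113.7 + 2360) = 0.04597.
So the output falls by 4.60 %.

4.60 %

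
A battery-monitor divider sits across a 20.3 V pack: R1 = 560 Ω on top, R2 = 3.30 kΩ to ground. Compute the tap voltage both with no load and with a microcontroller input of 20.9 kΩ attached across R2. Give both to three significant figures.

Open-circuit: V = 20.3 × 3300/(560 + 3300) = 17.4 V.
With the load, R2 becomes R2‖R_L = 2850 Ω, so V = 20.3 × 2850/3410 = 17.0 V.

Unloaded: 17.4 V; loaded: 17.0 V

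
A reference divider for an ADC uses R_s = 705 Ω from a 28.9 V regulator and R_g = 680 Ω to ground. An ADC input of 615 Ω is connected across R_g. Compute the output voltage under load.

V_out ≈ 9.08 V

The load sits in parallel with R_g: R_g‖R_L = (680 × 615) / (680 + 615) = 322.9 Ω.
V_out = 28.9 × 322.9 / (705 + 322.9) = 28.9 × 322.9/1028 = 9.08 V.
(Unloaded it would have been 14.2 V.)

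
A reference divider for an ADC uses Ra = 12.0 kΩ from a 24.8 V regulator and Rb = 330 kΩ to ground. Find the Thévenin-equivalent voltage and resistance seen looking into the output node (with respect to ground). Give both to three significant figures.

V_th is the open-circuit tap voltage: 24.8 × 330/(12.0 + 330) = 23.9 V.
With the supply zeroed, Ra and Rb appear in parallel from the tap: R_th = Ra‖Rb = (12.0 × 330)/342.0 = 11.6 kΩ.

V_th = 23.9 V, R_th = 11.6 kΩ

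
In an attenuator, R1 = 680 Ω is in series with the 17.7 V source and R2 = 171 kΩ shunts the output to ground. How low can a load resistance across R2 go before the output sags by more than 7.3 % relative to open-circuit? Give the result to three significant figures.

Output resistance R_th = R1‖R2 = (680 × 171000)/171700 = 677.3 Ω.
The fractional drop is R_th/(R_th + R_L); requiring this ≤ 0.0730 gives R_L ≥ R_th(1/0.0730 − 1) = 677.3 × 12.70 = 8.60 kΩ.

R_L(min) ≈ 8.60 kΩ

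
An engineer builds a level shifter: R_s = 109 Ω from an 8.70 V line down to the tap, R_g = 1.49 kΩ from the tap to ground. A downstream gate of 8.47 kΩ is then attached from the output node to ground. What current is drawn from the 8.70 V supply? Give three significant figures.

I ≈ 6.32 mA

R_g‖R_L = 1267 Ω, so the source sees R_s + R_g‖R_L = 1376 Ω.
I = 8.70 V / 1376 Ω = 6.32 mA.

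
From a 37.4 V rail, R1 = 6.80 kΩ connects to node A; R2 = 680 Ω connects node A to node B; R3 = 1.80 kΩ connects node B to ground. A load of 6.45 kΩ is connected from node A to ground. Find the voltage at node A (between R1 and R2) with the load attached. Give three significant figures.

V ≈ 7.80 V

Below node A the series string R2+R3 = 2480 Ω sits in parallel with the 6450 Ω load: 1791 Ω.
V_A = 37.4 × 1791/(6800 + 1791) = 7.80 V.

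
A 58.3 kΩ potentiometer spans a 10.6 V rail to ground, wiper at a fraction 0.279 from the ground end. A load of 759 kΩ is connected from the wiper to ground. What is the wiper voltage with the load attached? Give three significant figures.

V ≈ 2.91 V

The wiper splits the pot into (1−α)R = 42.03 kΩ above and αR = 16.27 kΩ below.
Lower section ‖ load = 15.92 kΩ.
V_wiper = 10.6 × 15.92/(42.03 + 15.92) = 2.91 V.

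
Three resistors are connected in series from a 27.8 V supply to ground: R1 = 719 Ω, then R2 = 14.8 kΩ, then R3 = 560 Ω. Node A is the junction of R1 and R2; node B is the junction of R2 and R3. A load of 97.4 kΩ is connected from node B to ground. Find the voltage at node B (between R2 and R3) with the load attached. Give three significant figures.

At node B, R3 is in parallel with the load: R3‖R_L = 556.8 Ω.
Below node A the resistance is R2 + (R3‖R_L) = 15360 Ω, so V_A = 27.8 × 15360/16080 = 26.56 V.
Then V_B = V_A × (R3‖R_L)/(R2 + R3‖R_L) = 26.56 × 556.8/15360 = 0.963 V.

V ≈ 0.963 V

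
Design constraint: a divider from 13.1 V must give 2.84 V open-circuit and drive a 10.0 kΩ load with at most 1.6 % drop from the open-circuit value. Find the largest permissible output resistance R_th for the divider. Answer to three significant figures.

Loading drop = R_th/(R_th + R_L) ≤ 0.0160, so R_th ≤ R_L · ε/(1−ε) = 10.0 kΩ × 0.0160/0.9840 = 163 Ω.

R_th ≤ 163 Ω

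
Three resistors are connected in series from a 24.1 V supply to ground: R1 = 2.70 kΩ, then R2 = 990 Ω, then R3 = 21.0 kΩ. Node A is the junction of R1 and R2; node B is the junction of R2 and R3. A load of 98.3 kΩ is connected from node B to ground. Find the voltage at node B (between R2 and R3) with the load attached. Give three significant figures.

At node B, R3 is in parallel with the load: R3‖R_L = 17300 Ω.
Below node A the resistance is R2 + (R3‖R_L) = 18290 Ω, so V_A = 24.1 × 18290/20990 = 21.00 V.
Then V_B = V_A × (R3‖R_L)/(R2 + R3‖R_L) = 21.00 × 17300/18290 = 19.9 V.

V ≈ 19.9 V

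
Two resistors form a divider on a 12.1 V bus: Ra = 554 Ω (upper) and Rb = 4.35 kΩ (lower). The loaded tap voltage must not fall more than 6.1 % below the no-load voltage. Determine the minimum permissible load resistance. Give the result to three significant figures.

R_L(min) ≈ 7.56 kΩ

Output resistance R_th = Ra‖Rb = (554 × 4350)/4904 = 491.4 Ω.
The fractional drop is R_th/(R_th + R_L); requiring this ≤ 0.0610 gives R_L ≥ R_th(1/0.0610 − 1) = 491.4 × 15.39 = 7.56 kΩ.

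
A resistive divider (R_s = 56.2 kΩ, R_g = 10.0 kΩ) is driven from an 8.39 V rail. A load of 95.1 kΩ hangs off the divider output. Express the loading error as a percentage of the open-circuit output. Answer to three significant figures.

Unloaded V = 8.39 × 10.0/66.20 = 1.2674 V.
Loaded: R_g‖R_L = 9.049 kΩ, giving V = 8.39 × 9.049/65.25 = 1.1635 V.
Drop = (1.2674 − 1.1635) / 1.2674 = 8.20 %.

8.20 %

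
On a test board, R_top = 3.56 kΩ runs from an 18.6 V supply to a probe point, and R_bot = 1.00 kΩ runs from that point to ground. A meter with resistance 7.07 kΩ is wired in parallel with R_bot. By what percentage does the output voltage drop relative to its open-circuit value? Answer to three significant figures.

The divider's output (Thévenin) resistance is R_top‖R_bot = 0.7807 kΩ.
Fractional drop under load = R_th/(R_th + R_L) = 0.7807 / (0.7807 + 7.07) = 0.09944.
So the output falls by 9.94 %.

9.94 %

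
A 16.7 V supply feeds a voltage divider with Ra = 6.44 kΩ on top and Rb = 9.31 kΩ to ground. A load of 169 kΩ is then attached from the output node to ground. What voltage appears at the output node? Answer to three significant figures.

The load sits in parallel with Rb: Rb‖R_L = (9.31 × 169) / (9.31 + 169) = 8.824 kΩ.
V_out = 16.7 × 8.824 / (6.44 + 8.824) = 16.7 × 8.824/15.26 = 9.65 V.
(Unloaded it would have been 9.87 V.)

V_out ≈ 9.65 V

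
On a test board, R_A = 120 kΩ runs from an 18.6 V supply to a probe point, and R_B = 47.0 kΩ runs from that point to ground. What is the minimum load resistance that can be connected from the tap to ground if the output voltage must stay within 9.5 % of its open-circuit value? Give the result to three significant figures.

R_L(min) ≈ 322 kΩ

Output resistance R_th = R_A‖R_B = (120 × 47.0)/167.0 = 33.77 kΩ.
The fractional drop is R_th/(R_th + R_L); requiring this ≤ 0.0950 gives R_L ≥ R_th(1/0.0950 − 1) = 33.77 × 9.526 = 322 kΩ.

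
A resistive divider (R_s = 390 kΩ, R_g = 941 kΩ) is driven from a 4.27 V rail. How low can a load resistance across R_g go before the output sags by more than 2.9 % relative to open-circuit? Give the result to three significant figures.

R_L(min) ≈ 9.23 MΩ

Output resistance R_th = R_s‖R_g = (390 × 941)/1331 = 275.7 kΩ.
The fractional drop is R_th/(R_th + R_L); requiring this ≤ 0.0290 gives R_L ≥ R_th(1/0.0290 − 1) = 275.7 × 33.48 = 9.23 MΩ.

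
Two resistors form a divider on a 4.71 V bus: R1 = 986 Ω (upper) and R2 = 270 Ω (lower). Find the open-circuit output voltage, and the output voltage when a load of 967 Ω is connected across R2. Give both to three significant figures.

Unloaded: 1.01 V; loaded: 0.830 V

Open-circuit: V = 4.71 × 270/(986 + 270) = 1.01 V.
With the load, R2 becomes R2‖R_L = 211.1 Ω, so V = 4.71 × 211.1/1197 = 0.830 V.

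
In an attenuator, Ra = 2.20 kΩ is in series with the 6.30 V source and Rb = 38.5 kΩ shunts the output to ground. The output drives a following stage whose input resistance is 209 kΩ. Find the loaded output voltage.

V_out ≈ 5.90 V

The load sits in parallel with Rb: Rb‖R_L = (38.5 × 209) / (38.5 + 209) = 32.51 kΩ.
V_out = 6.30 × 32.51 / (2.20 + 32.51) = 6.30 × 32.51/34.71 = 5.90 V.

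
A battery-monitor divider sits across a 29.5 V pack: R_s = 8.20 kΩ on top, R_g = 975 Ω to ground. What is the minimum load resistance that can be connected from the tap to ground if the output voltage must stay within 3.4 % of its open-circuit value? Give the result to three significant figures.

R_L(min) ≈ 24.8 kΩ

Output resistance R_th = R_s‖R_g = (8200 × 975)/9175 = 871.4 Ω.
The fractional drop is R_th/(R_th + R_L); requiring this ≤ 0.0340 gives R_L ≥ R_th(1/0.0340 − 1) = 871.4 × 28.41 = 24.8 kΩ.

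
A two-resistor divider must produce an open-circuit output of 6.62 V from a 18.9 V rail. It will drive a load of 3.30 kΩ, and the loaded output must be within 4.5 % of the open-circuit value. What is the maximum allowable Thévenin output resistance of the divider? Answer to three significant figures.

Loading drop = R_th/(R_th + R_L) ≤ 0.0450, so R_th ≤ R_L · ε/(1−ε) = 3.30 kΩ × 0.0450/0.9550 = 155 Ω.

R_th ≤ 155 Ω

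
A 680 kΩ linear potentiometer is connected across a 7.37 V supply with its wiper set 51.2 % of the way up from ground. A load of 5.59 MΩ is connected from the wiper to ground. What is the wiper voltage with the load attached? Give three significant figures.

V ≈ 3.66 V

The wiper splits the pot into (1−α)R = 331.8 kΩ above and αR = 348.2 kΩ below.
Lower section ‖ load = 327.7 kΩ.
V_wiper = 7.37 × 327.7/(331.8 + 327.7) = 3.66 V.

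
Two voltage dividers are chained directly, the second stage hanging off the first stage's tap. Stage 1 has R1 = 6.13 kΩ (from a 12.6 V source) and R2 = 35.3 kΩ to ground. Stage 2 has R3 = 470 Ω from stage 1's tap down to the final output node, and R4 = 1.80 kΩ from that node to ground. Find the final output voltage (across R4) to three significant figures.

V_out ≈ 2.58 V

Stage 2 presents R3+R4 = 2270 Ω as a load on stage 1's tap.
Stage 1's lower leg becomes R2‖(R3+R4) = 2133 Ω, so V_mid = 12.6 × 2133/8263 = 3.252 V.
Stage 2 is itself unloaded: V_out = V_mid × R4/(R3+R4) = 3.252 × 1800/2270 = 2.58 V.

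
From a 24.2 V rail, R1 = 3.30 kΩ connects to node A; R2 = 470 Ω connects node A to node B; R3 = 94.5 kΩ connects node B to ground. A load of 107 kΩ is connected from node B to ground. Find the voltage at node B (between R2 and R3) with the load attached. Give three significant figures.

At node B, R3 is in parallel with the load: R3‖R_L = 50180 Ω.
Below node A the resistance is R2 + (R3‖R_L) = 50650 Ω, so V_A = 24.2 × 50650/53950 = 22.72 V.
Then V_B = V_A × (R3‖R_L)/(R2 + R3‖R_L) = 22.72 × 50180/50650 = 22.5 V.

V ≈ 22.5 V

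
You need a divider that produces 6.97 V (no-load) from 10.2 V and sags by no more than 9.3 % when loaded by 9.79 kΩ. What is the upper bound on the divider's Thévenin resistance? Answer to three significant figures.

R_th ≤ 1.00 kΩ

Loading drop = R_th/(R_th + R_L) ≤ 0.0930, so R_th ≤ R_L · ε/(1−ε) = 9.79 kΩ × 0.0930/0.9070 = 1.00 kΩ.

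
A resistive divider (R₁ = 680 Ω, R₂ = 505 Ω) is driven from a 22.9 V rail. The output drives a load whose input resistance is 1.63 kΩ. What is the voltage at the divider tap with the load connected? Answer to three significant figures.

The load sits in parallel with R₂: R₂‖R_L = (505 × 1630) / (505 + 1630) = 385.6 Ω.
V_out = 22.9 × 385.6 / (680 + 385.6) = 22.9 × 385.6/1066 = 8.29 V.
(Unloaded it would have been 9.76 V.)

V_out ≈ 8.29 V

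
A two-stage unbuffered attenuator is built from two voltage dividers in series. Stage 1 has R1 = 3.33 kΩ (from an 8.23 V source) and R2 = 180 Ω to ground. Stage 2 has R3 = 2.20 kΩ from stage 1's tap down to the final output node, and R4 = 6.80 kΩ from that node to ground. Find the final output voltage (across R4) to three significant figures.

Stage 2 presents R3+R4 = 9000 Ω as a load on stage 1's tap.
Stage 1's lower leg becomes R2‖(R3+R4) = 176.5 Ω, so V_mid = 8.23 × 176.5/3506 = 0.4142 V.
Stage 2 is itself unloaded: V_out = V_mid × R4/(R3+R4) = 0.4142 × 6800/9000 = 0.313 V.

V_out ≈ 0.313 V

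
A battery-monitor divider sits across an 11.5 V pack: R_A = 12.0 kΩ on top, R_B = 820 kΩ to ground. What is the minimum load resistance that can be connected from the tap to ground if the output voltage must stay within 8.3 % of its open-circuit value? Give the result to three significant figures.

Output resistance R_th = R_A‖R_B = (12.0 × 820)/832.0 = 11.83 kΩ.
The fractional drop is R_th/(R_th + R_L); requiring this ≤ 0.0830 gives R_L ≥ R_th(1/0.0830 − 1) = 11.83 × 11.05 = 131 kΩ.

R_L(min) ≈ 131 kΩ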